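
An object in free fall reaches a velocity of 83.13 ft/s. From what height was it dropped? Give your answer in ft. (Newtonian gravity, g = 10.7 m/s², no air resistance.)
h = v²/(2g) (with unit conversion) = 98.43 ft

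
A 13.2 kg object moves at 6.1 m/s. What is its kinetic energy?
KE = ½mv² = ½×13.2×6.1² = 245.586 J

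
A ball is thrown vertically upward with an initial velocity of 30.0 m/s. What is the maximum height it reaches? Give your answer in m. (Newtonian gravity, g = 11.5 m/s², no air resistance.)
h_max = v₀²/(2g) = 39.13 m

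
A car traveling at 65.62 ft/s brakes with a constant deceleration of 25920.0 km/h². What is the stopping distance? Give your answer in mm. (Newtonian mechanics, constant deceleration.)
d = v₀² / (2a) (with unit conversion) = 100000.0 mm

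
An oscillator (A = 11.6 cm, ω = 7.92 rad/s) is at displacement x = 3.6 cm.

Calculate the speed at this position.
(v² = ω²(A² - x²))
v = ω√(A² − x²) = 7.92×√(0.116² − 0.036²) = 0.8734 m/s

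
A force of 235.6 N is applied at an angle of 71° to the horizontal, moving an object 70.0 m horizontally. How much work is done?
W = Fd cosθ = 235.6×70.0×cos(71°) = 5369.3 J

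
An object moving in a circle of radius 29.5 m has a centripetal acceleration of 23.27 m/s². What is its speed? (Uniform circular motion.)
v = √(a_c × r) = √(23.27 × 29.5) = 26.2 m/s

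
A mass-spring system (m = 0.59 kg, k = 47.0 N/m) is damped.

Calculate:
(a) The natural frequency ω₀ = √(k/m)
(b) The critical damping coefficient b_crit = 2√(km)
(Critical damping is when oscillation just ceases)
ω₀ = √(k/m) = √(47.0/0.59) = 8.925 rad/s
b_crit = 2√(km) = 2√(47.0×0.59) = 10.53 kg/s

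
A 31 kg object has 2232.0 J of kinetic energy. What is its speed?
KE = ½mv² → v = √(2KE/m) = √(2×2232.0/31) = 12.0 m/s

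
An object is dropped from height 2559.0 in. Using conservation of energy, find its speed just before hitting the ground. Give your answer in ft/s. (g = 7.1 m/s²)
mgh = ½mv² → v = √(2gh) = √(2×7.1×65) = 30.38 m/s = 99.67 ft/s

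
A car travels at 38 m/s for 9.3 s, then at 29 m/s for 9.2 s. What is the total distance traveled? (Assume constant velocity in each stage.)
d₁ = v₁t₁ = 38 × 9.3 = 353.4 m
d₂ = v₂t₂ = 29 × 9.2 = 266.8 m
d_total = 353.4 + 266.8 = 620.2 m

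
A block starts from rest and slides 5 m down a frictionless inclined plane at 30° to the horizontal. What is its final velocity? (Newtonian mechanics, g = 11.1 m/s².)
a = g sin(θ) = 11.1 × sin(30°) = 5.55 m/s²
v = √(2ad) = √(2 × 5.55 × 5) = 7.45 m/s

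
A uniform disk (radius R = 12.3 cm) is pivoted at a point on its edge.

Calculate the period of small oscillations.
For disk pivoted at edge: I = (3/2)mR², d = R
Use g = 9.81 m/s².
I/m = (3/2)R² = 0.02269 m²; d = R = 0.123 m
T = 2π√((3/2)R²/(gR)) = 2π√(3R/(2g)) = 0.8617 s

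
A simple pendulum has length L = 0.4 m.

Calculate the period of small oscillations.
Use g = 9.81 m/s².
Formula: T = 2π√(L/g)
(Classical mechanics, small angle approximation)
T = 2π√(L/g) = 2π√(0.4/9.81) = 1.269 s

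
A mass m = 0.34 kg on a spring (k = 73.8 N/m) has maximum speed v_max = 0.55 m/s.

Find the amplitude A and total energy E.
½mv²_max = ½kA² → A = v_max√(m/k) = 0.55×√(0.34/73.8) = 0.03733 m = 3.733 cm
E = ½mv²_max = ½×0.34×0.55² = 0.05143 J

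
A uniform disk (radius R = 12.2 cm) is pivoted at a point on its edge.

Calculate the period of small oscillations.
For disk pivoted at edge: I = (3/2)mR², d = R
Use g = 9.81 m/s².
I/m = (3/2)R² = 0.02233 m²; d = R = 0.122 m
T = 2π√((3/2)R²/(gR)) = 2π√(3R/(2g)) = 0.8582 s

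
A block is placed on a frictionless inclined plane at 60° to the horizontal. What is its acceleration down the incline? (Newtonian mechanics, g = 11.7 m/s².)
a = g sin(θ) = 11.7 × sin(60°) = 11.7 × 0.866 = 10.13 m/s²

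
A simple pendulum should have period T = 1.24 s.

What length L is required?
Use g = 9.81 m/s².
T = 2π√(L/g) → L = g(T/2π)² = 9.81×(1.24/2π)² = 0.3821 m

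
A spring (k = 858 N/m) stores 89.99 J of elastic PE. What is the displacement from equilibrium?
PE = ½kx² → x = √(2PE/k) = √(2×89.99/858) = 0.458 m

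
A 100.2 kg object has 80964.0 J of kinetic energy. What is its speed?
KE = ½mv² → v = √(2KE/m) = √(2×80964.0/100.2) = 40.2 m/s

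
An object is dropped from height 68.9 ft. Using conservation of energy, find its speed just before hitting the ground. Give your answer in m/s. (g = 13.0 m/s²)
mgh = ½mv² → v = √(2gh) = √(2×13.0×21) = 23.37 m/s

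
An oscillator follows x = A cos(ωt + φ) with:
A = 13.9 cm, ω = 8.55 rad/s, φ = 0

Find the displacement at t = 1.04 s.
x = A cos(ωt + φ) = 13.9×cos(8.55×1.04 + 0) = -11.97 cm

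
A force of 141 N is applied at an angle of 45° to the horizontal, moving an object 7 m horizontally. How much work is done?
W = Fd cosθ = 141×7×cos(45°) = 697.91 J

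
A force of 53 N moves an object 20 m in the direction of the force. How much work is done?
W = Fd = 53×20 = 1060.0 J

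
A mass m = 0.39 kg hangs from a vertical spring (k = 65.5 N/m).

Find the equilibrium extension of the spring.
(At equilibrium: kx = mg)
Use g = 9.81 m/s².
x_eq = mg/k = 0.39×9.81/65.5 = 0.05841 m = 5.841 cm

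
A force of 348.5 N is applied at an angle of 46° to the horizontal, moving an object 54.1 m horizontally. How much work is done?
W = Fd cosθ = 348.5×54.1×cos(46°) = 13097.0 J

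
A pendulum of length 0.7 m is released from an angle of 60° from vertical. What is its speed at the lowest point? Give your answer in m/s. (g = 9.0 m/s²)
h = L(1 − cosθ) = 0.7×(1 − cos60°) = 0.35 m
v = √(2gh) = √(2×9.0×0.35) = 2.51 m/s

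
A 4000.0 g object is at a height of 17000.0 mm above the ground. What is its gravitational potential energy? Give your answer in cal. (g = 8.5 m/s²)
PE = mgh = 4 kg × 8.5 m/s² × 17 m = 578 J = 138.1 cal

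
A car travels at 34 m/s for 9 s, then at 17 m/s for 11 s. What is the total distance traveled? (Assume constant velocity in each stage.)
d₁ = v₁t₁ = 34 × 9 = 306 m
d₂ = v₂t₂ = 17 × 11 = 187 m
d_total = 306 + 187 = 493 m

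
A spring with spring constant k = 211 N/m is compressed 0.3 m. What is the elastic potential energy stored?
PE = ½kx² = ½×211×0.3² = 9.495 J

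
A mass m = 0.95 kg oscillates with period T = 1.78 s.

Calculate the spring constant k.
T = 2π√(m/k) → k = m(2π/T)² = 0.95×(2π/1.78)² = 11.84 N/m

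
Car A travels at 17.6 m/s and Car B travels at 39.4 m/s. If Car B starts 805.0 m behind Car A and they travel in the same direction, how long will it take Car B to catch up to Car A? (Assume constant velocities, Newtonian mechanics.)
Relative speed: v_rel = 39.4 - 17.6 = 21.8 m/s
Time to catch: t = d₀/v_rel = 805.0/21.8 = 36.93 s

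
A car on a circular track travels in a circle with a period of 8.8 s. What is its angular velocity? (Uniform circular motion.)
ω = 2π/T = 2π/8.8 = 0.714 rad/s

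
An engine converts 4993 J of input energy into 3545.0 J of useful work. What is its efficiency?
η = W_out/W_in = 3545.0/4993 = 0.71 = 71.0%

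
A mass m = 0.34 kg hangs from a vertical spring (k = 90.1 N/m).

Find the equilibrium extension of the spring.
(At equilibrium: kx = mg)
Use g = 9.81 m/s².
x_eq = mg/k = 0.34×9.81/90.1 = 0.03702 m = 3.702 cm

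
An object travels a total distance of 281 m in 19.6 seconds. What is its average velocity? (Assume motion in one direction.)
v_avg = Δd / Δt = 281 / 19.6 = 14.34 m/s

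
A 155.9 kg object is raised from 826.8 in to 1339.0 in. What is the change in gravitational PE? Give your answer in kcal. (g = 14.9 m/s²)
ΔPE = mg(h₂ − h₁) = 155.9 kg × 14.9 m/s² × (34.01 − 21) m = 3.022e+04 J = 7.223 kcal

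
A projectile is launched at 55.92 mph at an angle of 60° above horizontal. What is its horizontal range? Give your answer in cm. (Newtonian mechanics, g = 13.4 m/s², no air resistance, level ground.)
R = v₀² sin(2θ) / g (with unit conversion) = 4039.0 cm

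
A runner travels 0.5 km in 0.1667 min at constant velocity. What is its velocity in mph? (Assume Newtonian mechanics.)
v = d/t (with unit conversion) = 111.8 mph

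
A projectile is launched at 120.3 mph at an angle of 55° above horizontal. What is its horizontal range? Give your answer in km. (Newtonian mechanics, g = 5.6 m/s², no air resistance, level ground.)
R = v₀² sin(2θ) / g (with unit conversion) = 0.4853 km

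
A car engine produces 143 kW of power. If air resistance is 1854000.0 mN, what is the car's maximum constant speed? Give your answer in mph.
P = Fv → v = P/F = 143000 W / 1854 N = 77.13 m/s = 172.5 mph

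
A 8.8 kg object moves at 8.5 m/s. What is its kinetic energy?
KE = ½mv² = ½×8.8×8.5² = 317.9 J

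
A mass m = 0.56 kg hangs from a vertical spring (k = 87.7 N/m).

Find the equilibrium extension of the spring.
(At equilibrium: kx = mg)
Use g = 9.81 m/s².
x_eq = mg/k = 0.56×9.81/87.7 = 0.06264 m = 6.264 cm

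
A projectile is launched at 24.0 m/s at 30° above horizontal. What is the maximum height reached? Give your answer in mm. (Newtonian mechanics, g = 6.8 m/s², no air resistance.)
H = v₀²sin²(θ)/(2g) (with unit conversion) = 10590.0 mm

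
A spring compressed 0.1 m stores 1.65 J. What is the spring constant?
PE = ½kx² → k = 2PE/x² = 2×1.65/0.1² = 330.0 N/m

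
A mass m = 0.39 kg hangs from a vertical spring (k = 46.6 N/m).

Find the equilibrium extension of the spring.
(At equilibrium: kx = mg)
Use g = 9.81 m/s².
x_eq = mg/k = 0.39×9.81/46.6 = 0.0821 m = 8.21 cm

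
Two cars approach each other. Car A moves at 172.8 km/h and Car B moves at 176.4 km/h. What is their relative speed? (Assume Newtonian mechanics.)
v_rel = v_A + v_B = 172.8 + 176.4 = 349.2 km/h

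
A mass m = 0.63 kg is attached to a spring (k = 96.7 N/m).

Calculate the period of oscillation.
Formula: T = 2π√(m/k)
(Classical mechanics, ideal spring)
T = 2π√(m/k) = 2π√(0.63/96.7) = 0.5072 s; f = 1/T = 1.972 Hz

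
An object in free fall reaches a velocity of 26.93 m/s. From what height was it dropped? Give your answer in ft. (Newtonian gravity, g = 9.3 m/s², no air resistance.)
h = v²/(2g) (with unit conversion) = 127.9 ft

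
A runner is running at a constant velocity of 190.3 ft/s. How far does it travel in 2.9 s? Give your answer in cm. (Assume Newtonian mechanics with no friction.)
d = vt (with unit conversion) = 16820.0 cm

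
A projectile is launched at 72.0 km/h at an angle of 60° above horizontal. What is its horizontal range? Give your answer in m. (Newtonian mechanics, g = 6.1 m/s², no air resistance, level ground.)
R = v₀² sin(2θ) / g (with unit conversion) = 56.79 m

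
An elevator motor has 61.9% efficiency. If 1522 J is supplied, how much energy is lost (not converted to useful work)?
W_out = η × W_in = 0.619×1522 = 942.12 J
W_lost = W_in − W_out = 1522 − 942.12 = 579.88 J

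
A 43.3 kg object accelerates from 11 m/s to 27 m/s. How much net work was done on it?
W_net = ΔKE = ½m(v₂² − v₁²) = ½×43.3×(27² − 11²) = 13163.2 J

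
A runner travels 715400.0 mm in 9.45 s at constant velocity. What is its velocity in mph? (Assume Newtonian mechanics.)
v = d/t (with unit conversion) = 169.3 mph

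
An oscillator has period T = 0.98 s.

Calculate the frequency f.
f = 1/T = 1/0.98 = 1.02 Hz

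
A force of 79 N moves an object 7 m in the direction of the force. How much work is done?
W = Fd = 79×7 = 553.0 J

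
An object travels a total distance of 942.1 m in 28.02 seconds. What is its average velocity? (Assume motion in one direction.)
v_avg = Δd / Δt = 942.1 / 28.02 = 33.62 m/s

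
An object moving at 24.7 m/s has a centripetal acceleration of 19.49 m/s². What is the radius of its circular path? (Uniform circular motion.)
r = v²/a_c = 24.7²/19.49 = 31.3 m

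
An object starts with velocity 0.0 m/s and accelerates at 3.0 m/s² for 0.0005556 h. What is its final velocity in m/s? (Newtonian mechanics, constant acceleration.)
v = v₀ + at (with unit conversion) = 6.0 m/s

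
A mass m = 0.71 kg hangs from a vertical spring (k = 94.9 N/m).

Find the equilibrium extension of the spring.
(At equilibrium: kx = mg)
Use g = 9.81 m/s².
x_eq = mg/k = 0.71×9.81/94.9 = 0.07339 m = 7.339 cm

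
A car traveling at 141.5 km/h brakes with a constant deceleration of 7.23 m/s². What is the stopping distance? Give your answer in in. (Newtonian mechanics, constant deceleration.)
d = v₀² / (2a) (with unit conversion) = 4206.0 in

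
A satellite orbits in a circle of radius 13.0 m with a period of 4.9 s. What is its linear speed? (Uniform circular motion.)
v = 2πr/T = 2π×13.0/4.9 = 16.67 m/s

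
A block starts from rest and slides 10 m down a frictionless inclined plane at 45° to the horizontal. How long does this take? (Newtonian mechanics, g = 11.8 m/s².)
a = g sin(θ) = 11.8 × sin(45°) = 8.34 m/s²
t = √(2d/a) = √(2 × 10 / 8.34) = 1.55 s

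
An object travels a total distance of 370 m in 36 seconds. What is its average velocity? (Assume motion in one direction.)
v_avg = Δd / Δt = 370 / 36 = 10.28 m/s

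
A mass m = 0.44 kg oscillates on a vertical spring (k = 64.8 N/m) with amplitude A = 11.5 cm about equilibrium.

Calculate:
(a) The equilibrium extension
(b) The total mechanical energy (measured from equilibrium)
x_eq = mg/k = 0.44×9.81/64.8 = 0.06661 m = 6.661 cm
E = ½kA² = ½×64.8×(0.115)² = 0.4285 J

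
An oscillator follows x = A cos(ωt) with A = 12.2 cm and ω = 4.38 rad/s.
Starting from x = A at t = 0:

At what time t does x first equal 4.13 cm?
cos(ωt) = x/A = 4.13/12.2 = 0.3385
ωt = arccos(0.3385) = 1.225 rad
t = 1.225/4.38 = 0.2798 s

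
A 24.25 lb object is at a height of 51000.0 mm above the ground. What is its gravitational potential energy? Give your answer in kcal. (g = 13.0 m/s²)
PE = mgh = 11 kg × 13.0 m/s² × 51 m = 7293 J = 1.743 kcal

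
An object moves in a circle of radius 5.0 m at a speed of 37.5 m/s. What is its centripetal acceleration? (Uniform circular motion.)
a_c = v²/r = 37.5²/5.0 = 1406.25/5.0 = 281.25 m/s²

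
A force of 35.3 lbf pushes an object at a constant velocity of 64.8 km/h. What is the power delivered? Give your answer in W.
P = Fv = 157 N × 18 m/s = 2826 W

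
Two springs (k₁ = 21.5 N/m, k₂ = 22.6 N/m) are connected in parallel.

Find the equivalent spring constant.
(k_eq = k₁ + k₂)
k_eq = k₁ + k₂ = 21.5 + 22.6 = 44.1 N/m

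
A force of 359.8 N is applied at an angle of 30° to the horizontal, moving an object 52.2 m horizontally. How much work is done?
W = Fd cosθ = 359.8×52.2×cos(30°) = 16265.0 J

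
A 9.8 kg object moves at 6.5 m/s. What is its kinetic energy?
KE = ½mv² = ½×9.8×6.5² = 207.025 J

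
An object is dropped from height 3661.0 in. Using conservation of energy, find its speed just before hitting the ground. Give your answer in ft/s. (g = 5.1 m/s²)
mgh = ½mv² → v = √(2gh) = √(2×5.1×92.99) = 30.8 m/s = 101.0 ft/s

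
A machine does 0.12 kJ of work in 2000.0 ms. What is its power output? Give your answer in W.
P = W/t = 120 J / 2 s = 60 W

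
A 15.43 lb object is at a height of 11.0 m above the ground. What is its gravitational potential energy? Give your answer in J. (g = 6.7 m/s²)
PE = mgh = 6.999 kg × 6.7 m/s² × 11 m = 515.8 J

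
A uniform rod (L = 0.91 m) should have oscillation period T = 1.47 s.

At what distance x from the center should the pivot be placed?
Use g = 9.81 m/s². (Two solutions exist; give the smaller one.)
T = 2π√((L²/12 + x²)/(gx)). Let c = T²g/(4π²) = 0.537.
x² − cx + L²/12 = 0 → x = (c − √(c² − L²/3))/2 = 0.213 m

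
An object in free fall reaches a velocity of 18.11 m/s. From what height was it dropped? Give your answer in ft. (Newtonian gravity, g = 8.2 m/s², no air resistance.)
h = v²/(2g) (with unit conversion) = 65.61 ft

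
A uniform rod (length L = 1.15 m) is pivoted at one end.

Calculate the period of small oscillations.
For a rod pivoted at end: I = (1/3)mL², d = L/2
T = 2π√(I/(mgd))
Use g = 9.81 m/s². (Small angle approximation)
I/m = (1/3)L² = 0.4408 m²; d = L/2 = 0.575 m
T = 2π√(I/(mgd)) = 2π√(0.4408/(9.81×0.575)) = 1.757 s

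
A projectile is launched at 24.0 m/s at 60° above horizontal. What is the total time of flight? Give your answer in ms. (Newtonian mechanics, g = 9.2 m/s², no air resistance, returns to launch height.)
T = 2v₀sin(θ)/g (with unit conversion) = 4518.0 ms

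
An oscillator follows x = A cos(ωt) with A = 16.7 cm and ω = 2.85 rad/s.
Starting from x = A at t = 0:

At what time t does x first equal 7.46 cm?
cos(ωt) = x/A = 7.46/16.7 = 0.4467
ωt = arccos(0.4467) = 1.108 rad
t = 1.108/2.85 = 0.3887 s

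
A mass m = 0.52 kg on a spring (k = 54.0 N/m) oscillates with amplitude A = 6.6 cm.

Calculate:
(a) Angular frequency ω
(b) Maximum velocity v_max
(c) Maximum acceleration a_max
ω = √(k/m) = √(54.0/0.52) = 10.19 rad/s
v_max = ωA = 10.19×0.066 = 0.6726 m/s
a_max = ω²A = 10.19²×0.066 = 6.854 m/s²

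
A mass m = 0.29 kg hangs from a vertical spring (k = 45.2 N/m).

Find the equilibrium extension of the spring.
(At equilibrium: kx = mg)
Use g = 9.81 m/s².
x_eq = mg/k = 0.29×9.81/45.2 = 0.06294 m = 6.294 cm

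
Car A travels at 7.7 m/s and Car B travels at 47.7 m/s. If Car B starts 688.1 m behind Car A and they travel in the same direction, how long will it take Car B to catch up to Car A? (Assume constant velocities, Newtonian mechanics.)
Relative speed: v_rel = 47.7 - 7.7 = 40 m/s
Time to catch: t = d₀/v_rel = 688.1/40 = 17.2 s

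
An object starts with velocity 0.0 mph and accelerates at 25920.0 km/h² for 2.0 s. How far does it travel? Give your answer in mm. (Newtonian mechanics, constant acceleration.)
d = v₀t + ½at² (with unit conversion) = 4000.0 mm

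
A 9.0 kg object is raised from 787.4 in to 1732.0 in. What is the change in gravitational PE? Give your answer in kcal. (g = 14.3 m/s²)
ΔPE = mg(h₂ − h₁) = 9 kg × 14.3 m/s² × (43.99 − 20) m = 3088 J = 0.738 kcal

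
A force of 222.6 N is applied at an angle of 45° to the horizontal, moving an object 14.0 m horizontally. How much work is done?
W = Fd cosθ = 222.6×14.0×cos(45°) = 2203.6 J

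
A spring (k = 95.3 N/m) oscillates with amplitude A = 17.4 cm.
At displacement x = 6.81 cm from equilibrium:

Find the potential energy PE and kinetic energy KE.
E_total = ½kA² = ½×95.3×(0.174)² = 1.443 J
PE = ½kx² = ½×95.3×(0.0681)² = 0.221 J
KE = E_total − PE = 1.222 J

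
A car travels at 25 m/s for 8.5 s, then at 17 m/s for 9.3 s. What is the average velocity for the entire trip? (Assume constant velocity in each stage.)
d₁ = v₁t₁ = 25 × 8.5 = 212.5 m
d₂ = v₂t₂ = 17 × 9.3 = 158.1 m
d_total = 370.6 m, t_total = 17.8 s
v_avg = d_total/t_total = 370.6/17.8 = 20.82 m/s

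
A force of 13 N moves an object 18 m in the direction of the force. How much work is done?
W = Fd = 13×18 = 234.0 J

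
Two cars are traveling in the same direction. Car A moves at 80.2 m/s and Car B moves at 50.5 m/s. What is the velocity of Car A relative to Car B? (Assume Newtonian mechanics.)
v_rel = v_A - v_B = 80.2 - 50.5 = 29.7 m/s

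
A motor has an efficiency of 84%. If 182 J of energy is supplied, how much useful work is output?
W_out = η × W_in = 0.84 × 182 = 152.88 J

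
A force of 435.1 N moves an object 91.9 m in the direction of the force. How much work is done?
W = Fd = 435.1×91.9 = 39986.0 J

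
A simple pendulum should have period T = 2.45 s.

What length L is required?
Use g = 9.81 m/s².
T = 2π√(L/g) → L = g(T/2π)² = 9.81×(2.45/2π)² = 1.492 m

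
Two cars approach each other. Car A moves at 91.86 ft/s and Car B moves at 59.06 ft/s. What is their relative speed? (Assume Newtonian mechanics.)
v_rel = v_A + v_B = 91.86 + 59.06 = 150.9 ft/s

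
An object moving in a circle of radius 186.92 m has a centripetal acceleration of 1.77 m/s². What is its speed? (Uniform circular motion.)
v = √(a_c × r) = √(1.77 × 186.92) = 18.19 m/s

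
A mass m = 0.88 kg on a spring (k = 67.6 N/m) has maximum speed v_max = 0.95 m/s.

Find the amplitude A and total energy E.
½mv²_max = ½kA² → A = v_max√(m/k) = 0.95×√(0.88/67.6) = 0.1084 m = 10.84 cm
E = ½mv²_max = ½×0.88×0.95² = 0.3971 J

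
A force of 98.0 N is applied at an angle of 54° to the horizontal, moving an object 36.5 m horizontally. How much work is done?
W = Fd cosθ = 98.0×36.5×cos(54°) = 2102.5 J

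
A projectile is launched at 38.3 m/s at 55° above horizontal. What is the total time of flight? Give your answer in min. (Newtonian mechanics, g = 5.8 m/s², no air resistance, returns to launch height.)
T = 2v₀sin(θ)/g (with unit conversion) = 0.1803 min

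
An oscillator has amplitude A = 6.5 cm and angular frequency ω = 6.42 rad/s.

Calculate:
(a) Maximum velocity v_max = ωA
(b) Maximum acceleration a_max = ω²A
v_max = ωA = 6.42×0.065 = 0.4173 m/s
a_max = ω²A = 6.42²×0.065 = 2.679 m/s²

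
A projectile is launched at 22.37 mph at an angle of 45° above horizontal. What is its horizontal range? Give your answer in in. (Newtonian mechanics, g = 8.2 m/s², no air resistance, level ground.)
R = v₀² sin(2θ) / g (with unit conversion) = 480.2 in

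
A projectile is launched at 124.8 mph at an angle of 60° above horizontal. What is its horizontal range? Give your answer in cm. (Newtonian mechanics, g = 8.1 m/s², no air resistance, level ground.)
R = v₀² sin(2θ) / g (with unit conversion) = 33280.0 cm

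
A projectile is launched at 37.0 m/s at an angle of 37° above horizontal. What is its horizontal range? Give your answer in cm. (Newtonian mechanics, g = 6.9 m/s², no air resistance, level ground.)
R = v₀² sin(2θ) / g (with unit conversion) = 19070.0 cm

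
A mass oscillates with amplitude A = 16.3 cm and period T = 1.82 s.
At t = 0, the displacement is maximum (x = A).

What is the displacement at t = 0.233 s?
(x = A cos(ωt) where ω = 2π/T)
ω = 2π/T = 2π/1.82 = 3.452 rad/s
x = A cos(ωt) = 16.3×cos(3.452×0.233) = 11.3 cm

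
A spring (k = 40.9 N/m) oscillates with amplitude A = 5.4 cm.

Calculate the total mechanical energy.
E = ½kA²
E = ½kA² = ½×40.9×(0.054)² = 0.05963 J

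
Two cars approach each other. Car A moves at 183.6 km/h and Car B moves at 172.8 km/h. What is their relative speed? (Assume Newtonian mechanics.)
v_rel = v_A + v_B = 183.6 + 172.8 = 356.4 km/h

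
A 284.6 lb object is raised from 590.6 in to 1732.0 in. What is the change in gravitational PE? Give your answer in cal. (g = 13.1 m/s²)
ΔPE = mg(h₂ − h₁) = 129.1 kg × 13.1 m/s² × (43.99 − 15) m = 4.903e+04 J = 11720.0 cal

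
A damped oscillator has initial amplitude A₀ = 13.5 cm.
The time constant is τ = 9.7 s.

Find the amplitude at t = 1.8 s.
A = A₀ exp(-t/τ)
A = A₀ exp(−t/τ) = 13.5×exp(−1.8/9.7) = 11.21 cm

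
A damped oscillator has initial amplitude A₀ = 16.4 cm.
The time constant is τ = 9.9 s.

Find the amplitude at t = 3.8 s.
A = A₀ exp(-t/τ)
A = A₀ exp(−t/τ) = 16.4×exp(−3.8/9.9) = 11.17 cm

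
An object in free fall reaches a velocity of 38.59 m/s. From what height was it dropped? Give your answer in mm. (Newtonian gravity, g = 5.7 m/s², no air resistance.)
h = v²/(2g) (with unit conversion) = 130600.0 mm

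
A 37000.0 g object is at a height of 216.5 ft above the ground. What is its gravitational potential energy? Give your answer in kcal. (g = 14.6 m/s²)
PE = mgh = 37 kg × 14.6 m/s² × 65.99 m = 3.565e+04 J = 8.52 kcal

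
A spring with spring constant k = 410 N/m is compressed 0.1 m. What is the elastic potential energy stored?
PE = ½kx² = ½×410×0.1² = 2.05 J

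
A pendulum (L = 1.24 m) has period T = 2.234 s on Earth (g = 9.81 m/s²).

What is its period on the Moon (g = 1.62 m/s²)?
T = 2π√(L/g), so T_moon/T_earth = √(g_earth/g_moon)
T_moon = 2π√(1.24/1.62) = 5.497 s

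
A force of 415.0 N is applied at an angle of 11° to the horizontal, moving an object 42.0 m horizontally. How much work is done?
W = Fd cosθ = 415.0×42.0×cos(11°) = 17110.0 J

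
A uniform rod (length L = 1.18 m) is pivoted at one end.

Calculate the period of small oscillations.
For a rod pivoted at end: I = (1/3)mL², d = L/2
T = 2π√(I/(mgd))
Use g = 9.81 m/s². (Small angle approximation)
I/m = (1/3)L² = 0.4641 m²; d = L/2 = 0.59 m
T = 2π√(I/(mgd)) = 2π√(0.4641/(9.81×0.59)) = 1.779 s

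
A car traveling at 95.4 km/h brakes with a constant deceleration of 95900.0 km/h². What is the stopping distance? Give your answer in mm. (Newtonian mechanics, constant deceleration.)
d = v₀² / (2a) (with unit conversion) = 47450.0 mm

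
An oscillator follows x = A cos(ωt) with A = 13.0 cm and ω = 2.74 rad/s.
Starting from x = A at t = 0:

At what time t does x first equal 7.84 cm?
cos(ωt) = x/A = 7.84/13.0 = 0.6031
ωt = arccos(0.6031) = 0.9234 rad
t = 0.9234/2.74 = 0.337 s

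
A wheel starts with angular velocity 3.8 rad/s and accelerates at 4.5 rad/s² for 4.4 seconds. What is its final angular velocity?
ω = ω₀ + αt = 3.8 + 4.5 × 4.4 = 23.6 rad/s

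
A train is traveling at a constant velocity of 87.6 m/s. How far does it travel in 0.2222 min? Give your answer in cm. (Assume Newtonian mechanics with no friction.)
d = vt (with unit conversion) = 116800.0 cm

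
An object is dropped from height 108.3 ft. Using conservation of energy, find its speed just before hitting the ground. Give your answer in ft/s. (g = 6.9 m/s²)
mgh = ½mv² → v = √(2gh) = √(2×6.9×33.01) = 21.34 m/s = 70.02 ft/s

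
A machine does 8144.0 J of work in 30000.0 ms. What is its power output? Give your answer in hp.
P = W/t = 8144 J / 30 s = 271.5 W = 0.364 hp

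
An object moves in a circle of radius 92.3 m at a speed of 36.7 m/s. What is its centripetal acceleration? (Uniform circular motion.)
a_c = v²/r = 36.7²/92.3 = 1346.89/92.3 = 14.59 m/s²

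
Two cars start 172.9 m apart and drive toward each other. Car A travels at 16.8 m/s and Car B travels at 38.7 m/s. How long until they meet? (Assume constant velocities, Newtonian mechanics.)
Combined speed: v_combined = 16.8 + 38.7 = 55.5 m/s
Time to meet: t = d/55.5 = 172.9/55.5 = 3.12 s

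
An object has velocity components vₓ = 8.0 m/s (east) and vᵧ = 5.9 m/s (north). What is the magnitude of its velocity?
|v| = √(vₓ² + vᵧ²) = √(8.0² + 5.9²) = √(98.81) = 9.94 m/s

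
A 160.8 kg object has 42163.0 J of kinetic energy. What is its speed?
KE = ½mv² → v = √(2KE/m) = √(2×42163.0/160.8) = 22.9 m/s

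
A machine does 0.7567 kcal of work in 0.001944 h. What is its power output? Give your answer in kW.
P = W/t = 3166 J / 6.998 s = 452.4 W = 0.4524 kW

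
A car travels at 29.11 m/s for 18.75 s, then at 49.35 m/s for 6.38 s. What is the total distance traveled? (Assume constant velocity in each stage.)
d₁ = v₁t₁ = 29.11 × 18.75 = 545.812 m
d₂ = v₂t₂ = 49.35 × 6.38 = 314.853 m
d_total = 545.812 + 314.853 = 860.67 m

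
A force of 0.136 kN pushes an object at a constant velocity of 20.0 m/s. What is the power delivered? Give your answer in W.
P = Fv = 136 N × 20 m/s = 2720 W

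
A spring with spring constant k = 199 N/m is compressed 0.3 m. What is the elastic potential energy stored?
PE = ½kx² = ½×199×0.3² = 8.955 J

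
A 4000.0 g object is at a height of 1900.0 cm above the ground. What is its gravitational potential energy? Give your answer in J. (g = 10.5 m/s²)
PE = mgh = 4 kg × 10.5 m/s² × 19 m = 798 J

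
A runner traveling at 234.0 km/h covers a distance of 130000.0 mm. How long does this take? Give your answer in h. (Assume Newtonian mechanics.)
t = d/v (with unit conversion) = 0.0005556 h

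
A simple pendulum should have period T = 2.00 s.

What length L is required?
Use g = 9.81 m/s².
T = 2π√(L/g) → L = g(T/2π)² = 9.81×(2.0/2π)² = 0.994 m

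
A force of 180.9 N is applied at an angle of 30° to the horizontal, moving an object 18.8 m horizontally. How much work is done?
W = Fd cosθ = 180.9×18.8×cos(30°) = 2945.3 J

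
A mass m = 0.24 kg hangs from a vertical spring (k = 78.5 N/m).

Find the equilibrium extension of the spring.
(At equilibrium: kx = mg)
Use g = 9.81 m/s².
x_eq = mg/k = 0.24×9.81/78.5 = 0.02999 m = 2.999 cm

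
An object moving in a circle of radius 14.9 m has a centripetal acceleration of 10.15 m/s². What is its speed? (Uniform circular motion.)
v = √(a_c × r) = √(10.15 × 14.9) = 12.3 m/s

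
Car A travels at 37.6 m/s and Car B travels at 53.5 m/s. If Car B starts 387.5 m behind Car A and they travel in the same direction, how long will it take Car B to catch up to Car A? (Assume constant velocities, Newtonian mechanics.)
Relative speed: v_rel = 53.5 - 37.6 = 15.9 m/s
Time to catch: t = d₀/v_rel = 387.5/15.9 = 24.37 s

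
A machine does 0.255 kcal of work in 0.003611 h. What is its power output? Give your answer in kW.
P = W/t = 1067 J / 13 s = 82.07 W = 0.08207 kW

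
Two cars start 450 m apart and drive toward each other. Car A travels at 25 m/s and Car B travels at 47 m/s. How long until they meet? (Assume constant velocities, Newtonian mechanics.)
Combined speed: v_combined = 25 + 47 = 72 m/s
Time to meet: t = d/72 = 450/72 = 6.25 s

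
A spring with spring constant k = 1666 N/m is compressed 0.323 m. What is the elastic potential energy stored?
PE = ½kx² = ½×1666×0.323² = 86.91 J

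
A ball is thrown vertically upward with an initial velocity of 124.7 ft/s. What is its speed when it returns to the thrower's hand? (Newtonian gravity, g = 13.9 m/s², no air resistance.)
By conservation of energy, the ball returns at the same speed = 124.7 ft/s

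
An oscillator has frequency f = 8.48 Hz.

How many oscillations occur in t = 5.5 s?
n = f×t = 8.48×5.5 = 46.64 oscillations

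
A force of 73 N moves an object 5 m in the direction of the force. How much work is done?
W = Fd = 73×5 = 365.0 J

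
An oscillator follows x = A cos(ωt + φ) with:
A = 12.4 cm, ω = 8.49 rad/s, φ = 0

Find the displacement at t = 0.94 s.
x = A cos(ωt + φ) = 12.4×cos(8.49×0.94 + 0) = -1.566 cm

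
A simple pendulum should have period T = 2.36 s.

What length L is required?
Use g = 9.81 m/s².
T = 2π√(L/g) → L = g(T/2π)² = 9.81×(2.36/2π)² = 1.384 m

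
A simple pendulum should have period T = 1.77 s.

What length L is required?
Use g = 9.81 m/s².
T = 2π√(L/g) → L = g(T/2π)² = 9.81×(1.77/2π)² = 0.7785 m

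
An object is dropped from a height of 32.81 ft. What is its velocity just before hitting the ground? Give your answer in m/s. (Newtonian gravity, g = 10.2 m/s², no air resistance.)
v = √(2gh) (with unit conversion) = 14.28 m/s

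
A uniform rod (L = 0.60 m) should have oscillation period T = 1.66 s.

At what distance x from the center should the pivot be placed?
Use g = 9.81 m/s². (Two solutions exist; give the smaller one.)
T = 2π√((L²/12 + x²)/(gx)). Let c = T²g/(4π²) = 0.6847.
x² − cx + L²/12 = 0 → x = (c − √(c² − L²/3))/2 = 0.04704 m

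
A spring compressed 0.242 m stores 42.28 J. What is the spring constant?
PE = ½kx² → k = 2PE/x² = 2×42.28/0.242² = 1444.0 N/m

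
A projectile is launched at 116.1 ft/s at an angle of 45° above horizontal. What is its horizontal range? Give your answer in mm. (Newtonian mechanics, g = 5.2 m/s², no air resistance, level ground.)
R = v₀² sin(2θ) / g (with unit conversion) = 240800.0 mm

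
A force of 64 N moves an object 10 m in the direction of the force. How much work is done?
W = Fd = 64×10 = 640.0 J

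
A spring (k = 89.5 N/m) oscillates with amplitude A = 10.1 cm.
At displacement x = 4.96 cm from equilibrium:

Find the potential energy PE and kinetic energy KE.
E_total = ½kA² = ½×89.5×(0.101)² = 0.4565 J
PE = ½kx² = ½×89.5×(0.0496)² = 0.1101 J
KE = E_total − PE = 0.3464 J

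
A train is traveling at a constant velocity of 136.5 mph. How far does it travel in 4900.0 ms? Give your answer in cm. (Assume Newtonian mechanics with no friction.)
d = vt (with unit conversion) = 29900.0 cm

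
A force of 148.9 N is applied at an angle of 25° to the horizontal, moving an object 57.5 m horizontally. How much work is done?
W = Fd cosθ = 148.9×57.5×cos(25°) = 7759.6 J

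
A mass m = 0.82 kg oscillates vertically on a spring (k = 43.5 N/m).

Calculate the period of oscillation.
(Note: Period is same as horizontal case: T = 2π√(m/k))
T = 2π√(m/k) = 2π√(0.82/43.5) = 0.8627 s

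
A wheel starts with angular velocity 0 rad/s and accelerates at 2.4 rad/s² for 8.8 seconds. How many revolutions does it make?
θ = ω₀t + ½αt² = 0×8.8 + ½×2.4×8.8² = 92.93 rad
Revolutions = θ/(2π) = 92.93/(2π) = 14.79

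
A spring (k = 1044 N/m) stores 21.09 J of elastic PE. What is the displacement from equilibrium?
PE = ½kx² → x = √(2PE/k) = √(2×21.09/1044) = 0.201 m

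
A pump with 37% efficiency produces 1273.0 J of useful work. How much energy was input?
W_in = W_out/η = 1273.0/0.37 = 3440.5 J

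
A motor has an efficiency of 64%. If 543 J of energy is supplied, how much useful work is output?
W_out = η × W_in = 0.64 × 543 = 347.52 J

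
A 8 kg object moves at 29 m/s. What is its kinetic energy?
KE = ½mv² = ½×8×29² = 3364.0 J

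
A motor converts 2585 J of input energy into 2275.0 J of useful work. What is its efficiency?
η = W_out/W_in = 2275.0/2585 = 0.8801 = 88.01%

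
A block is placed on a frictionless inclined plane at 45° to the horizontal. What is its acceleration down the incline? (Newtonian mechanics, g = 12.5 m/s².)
a = g sin(θ) = 12.5 × sin(45°) = 12.5 × 0.7071 = 8.84 m/s²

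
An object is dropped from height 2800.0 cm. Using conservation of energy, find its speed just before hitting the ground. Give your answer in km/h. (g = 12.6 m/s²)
mgh = ½mv² → v = √(2gh) = √(2×12.6×28) = 26.56 m/s = 95.63 km/h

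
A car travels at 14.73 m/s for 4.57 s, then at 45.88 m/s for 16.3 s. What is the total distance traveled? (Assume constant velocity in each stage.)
d₁ = v₁t₁ = 14.73 × 4.57 = 67.3161 m
d₂ = v₂t₂ = 45.88 × 16.3 = 747.844 m
d_total = 67.3161 + 747.844 = 815.16 m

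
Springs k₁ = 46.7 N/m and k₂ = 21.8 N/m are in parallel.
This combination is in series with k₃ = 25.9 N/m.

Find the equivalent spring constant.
k₁₂ = k₁ + k₂ = 68.5 N/m (parallel)
1/k_eq = 1/k₁₂ + 1/k₃ → k_eq = 18.79 N/m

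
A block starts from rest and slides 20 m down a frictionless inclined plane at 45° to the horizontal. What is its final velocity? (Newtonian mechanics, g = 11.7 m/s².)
a = g sin(θ) = 11.7 × sin(45°) = 8.27 m/s²
v = √(2ad) = √(2 × 8.27 × 20) = 18.19 m/s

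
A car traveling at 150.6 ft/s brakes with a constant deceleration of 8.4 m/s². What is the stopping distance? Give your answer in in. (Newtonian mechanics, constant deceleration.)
d = v₀² / (2a) (with unit conversion) = 4938.0 in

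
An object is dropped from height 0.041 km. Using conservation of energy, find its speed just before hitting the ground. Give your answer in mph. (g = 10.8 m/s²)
mgh = ½mv² → v = √(2gh) = √(2×10.8×41) = 29.76 m/s = 66.57 mph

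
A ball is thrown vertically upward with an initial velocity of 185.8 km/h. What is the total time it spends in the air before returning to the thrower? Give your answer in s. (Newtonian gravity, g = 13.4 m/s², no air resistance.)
t_total = 2v₀/g (with unit conversion) = 7.703 s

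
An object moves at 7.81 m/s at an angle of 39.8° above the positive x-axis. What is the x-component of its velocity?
vₓ = v cos(θ) = 7.81 × cos(39.8°) = 6.0 m/s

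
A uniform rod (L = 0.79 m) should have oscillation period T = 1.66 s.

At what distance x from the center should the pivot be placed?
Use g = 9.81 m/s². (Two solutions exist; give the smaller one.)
T = 2π√((L²/12 + x²)/(gx)). Let c = T²g/(4π²) = 0.6847.
x² − cx + L²/12 = 0 → x = (c − √(c² − L²/3))/2 = 0.08701 m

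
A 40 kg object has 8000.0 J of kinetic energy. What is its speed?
KE = ½mv² → v = √(2KE/m) = √(2×8000.0/40) = 20.0 m/s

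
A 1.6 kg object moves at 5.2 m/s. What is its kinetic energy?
KE = ½mv² = ½×1.6×5.2² = 21.632 J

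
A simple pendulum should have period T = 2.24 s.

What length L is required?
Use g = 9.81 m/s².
T = 2π√(L/g) → L = g(T/2π)² = 9.81×(2.24/2π)² = 1.247 m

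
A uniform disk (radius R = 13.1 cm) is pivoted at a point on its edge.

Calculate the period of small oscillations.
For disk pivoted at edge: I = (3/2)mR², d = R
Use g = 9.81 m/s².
I/m = (3/2)R² = 0.02574 m²; d = R = 0.131 m
T = 2π√((3/2)R²/(gR)) = 2π√(3R/(2g)) = 0.8893 s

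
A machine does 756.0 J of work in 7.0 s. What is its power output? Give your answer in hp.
P = W/t = 756 J / 7 s = 108 W = 0.1448 hp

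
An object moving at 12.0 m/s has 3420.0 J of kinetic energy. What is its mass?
KE = ½mv² → m = 2KE/v² = 2×3420.0/12.0² = 47.5 kg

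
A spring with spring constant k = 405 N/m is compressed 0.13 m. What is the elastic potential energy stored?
PE = ½kx² = ½×405×0.13² = 3.422 J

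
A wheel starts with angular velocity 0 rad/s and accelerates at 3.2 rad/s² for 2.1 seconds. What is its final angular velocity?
ω = ω₀ + αt = 0 + 3.2 × 2.1 = 6.72 rad/s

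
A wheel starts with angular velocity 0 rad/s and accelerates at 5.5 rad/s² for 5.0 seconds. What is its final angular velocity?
ω = ω₀ + αt = 0 + 5.5 × 5.0 = 27.5 rad/s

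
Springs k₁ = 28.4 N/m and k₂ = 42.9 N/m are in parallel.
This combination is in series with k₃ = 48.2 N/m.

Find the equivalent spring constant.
k₁₂ = k₁ + k₂ = 71.3 N/m (parallel)
1/k_eq = 1/k₁₂ + 1/k₃ → k_eq = 28.76 N/m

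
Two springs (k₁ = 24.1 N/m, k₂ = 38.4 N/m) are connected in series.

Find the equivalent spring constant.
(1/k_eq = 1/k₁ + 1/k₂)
1/k_eq = 1/24.1 + 1/38.4 = 0.067535; k_eq = 14.81 N/m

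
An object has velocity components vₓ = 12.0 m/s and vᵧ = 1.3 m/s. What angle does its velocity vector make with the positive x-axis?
θ = arctan(vᵧ/vₓ) = arctan(1.3/12.0) = 6.18°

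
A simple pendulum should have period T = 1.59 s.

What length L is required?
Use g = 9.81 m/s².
T = 2π√(L/g) → L = g(T/2π)² = 9.81×(1.59/2π)² = 0.6282 m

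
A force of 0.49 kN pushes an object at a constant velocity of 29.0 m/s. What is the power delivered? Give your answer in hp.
P = Fv = 490 N × 29 m/s = 1.421e+04 W = 19.06 hp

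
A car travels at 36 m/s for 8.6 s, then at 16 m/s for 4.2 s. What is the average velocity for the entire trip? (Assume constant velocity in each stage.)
d₁ = v₁t₁ = 36 × 8.6 = 309.6 m
d₂ = v₂t₂ = 16 × 4.2 = 67.2 m
d_total = 376.8 m, t_total = 12.8 s
v_avg = d_total/t_total = 376.8/12.8 = 29.44 m/s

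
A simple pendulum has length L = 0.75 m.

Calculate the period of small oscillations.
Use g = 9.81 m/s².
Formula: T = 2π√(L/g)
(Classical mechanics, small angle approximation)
T = 2π√(L/g) = 2π√(0.75/9.81) = 1.737 s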